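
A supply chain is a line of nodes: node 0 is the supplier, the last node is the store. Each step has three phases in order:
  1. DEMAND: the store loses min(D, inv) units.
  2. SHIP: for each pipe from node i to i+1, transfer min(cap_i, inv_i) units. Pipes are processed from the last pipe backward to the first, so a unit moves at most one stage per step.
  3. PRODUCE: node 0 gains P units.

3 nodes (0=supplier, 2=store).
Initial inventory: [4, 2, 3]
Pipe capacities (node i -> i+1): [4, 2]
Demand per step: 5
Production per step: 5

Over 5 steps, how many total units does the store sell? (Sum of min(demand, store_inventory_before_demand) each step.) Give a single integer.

Answer: 11

Derivation:
Step 1: sold=3 (running total=3) -> [5 4 2]
Step 2: sold=2 (running total=5) -> [6 6 2]
Step 3: sold=2 (running total=7) -> [7 8 2]
Step 4: sold=2 (running total=9) -> [8 10 2]
Step 5: sold=2 (running total=11) -> [9 12 2]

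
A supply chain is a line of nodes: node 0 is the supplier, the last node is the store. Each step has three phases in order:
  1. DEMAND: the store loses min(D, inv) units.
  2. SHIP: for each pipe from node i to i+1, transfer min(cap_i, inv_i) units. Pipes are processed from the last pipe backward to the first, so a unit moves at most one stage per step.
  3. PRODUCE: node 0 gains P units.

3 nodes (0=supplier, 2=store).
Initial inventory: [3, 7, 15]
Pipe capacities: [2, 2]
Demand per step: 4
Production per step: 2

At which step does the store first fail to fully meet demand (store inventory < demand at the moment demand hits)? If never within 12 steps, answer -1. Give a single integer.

Step 1: demand=4,sold=4 ship[1->2]=2 ship[0->1]=2 prod=2 -> [3 7 13]
Step 2: demand=4,sold=4 ship[1->2]=2 ship[0->1]=2 prod=2 -> [3 7 11]
Step 3: demand=4,sold=4 ship[1->2]=2 ship[0->1]=2 prod=2 -> [3 7 9]
Step 4: demand=4,sold=4 ship[1->2]=2 ship[0->1]=2 prod=2 -> [3 7 7]
Step 5: demand=4,sold=4 ship[1->2]=2 ship[0->1]=2 prod=2 -> [3 7 5]
Step 6: demand=4,sold=4 ship[1->2]=2 ship[0->1]=2 prod=2 -> [3 7 3]
Step 7: demand=4,sold=3 ship[1->2]=2 ship[0->1]=2 prod=2 -> [3 7 2]
Step 8: demand=4,sold=2 ship[1->2]=2 ship[0->1]=2 prod=2 -> [3 7 2]
Step 9: demand=4,sold=2 ship[1->2]=2 ship[0->1]=2 prod=2 -> [3 7 2]
Step 10: demand=4,sold=2 ship[1->2]=2 ship[0->1]=2 prod=2 -> [3 7 2]
Step 11: demand=4,sold=2 ship[1->2]=2 ship[0->1]=2 prod=2 -> [3 7 2]
Step 12: demand=4,sold=2 ship[1->2]=2 ship[0->1]=2 prod=2 -> [3 7 2]
First stockout at step 7

7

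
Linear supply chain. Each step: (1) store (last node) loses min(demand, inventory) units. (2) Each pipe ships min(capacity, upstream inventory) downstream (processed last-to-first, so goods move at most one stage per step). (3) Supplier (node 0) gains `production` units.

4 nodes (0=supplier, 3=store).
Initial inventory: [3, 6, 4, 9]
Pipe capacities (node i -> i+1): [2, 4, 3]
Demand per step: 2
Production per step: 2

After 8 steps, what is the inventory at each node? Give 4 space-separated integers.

Step 1: demand=2,sold=2 ship[2->3]=3 ship[1->2]=4 ship[0->1]=2 prod=2 -> inv=[3 4 5 10]
Step 2: demand=2,sold=2 ship[2->3]=3 ship[1->2]=4 ship[0->1]=2 prod=2 -> inv=[3 2 6 11]
Step 3: demand=2,sold=2 ship[2->3]=3 ship[1->2]=2 ship[0->1]=2 prod=2 -> inv=[3 2 5 12]
Step 4: demand=2,sold=2 ship[2->3]=3 ship[1->2]=2 ship[0->1]=2 prod=2 -> inv=[3 2 4 13]
Step 5: demand=2,sold=2 ship[2->3]=3 ship[1->2]=2 ship[0->1]=2 prod=2 -> inv=[3 2 3 14]
Step 6: demand=2,sold=2 ship[2->3]=3 ship[1->2]=2 ship[0->1]=2 prod=2 -> inv=[3 2 2 15]
Step 7: demand=2,sold=2 ship[2->3]=2 ship[1->2]=2 ship[0->1]=2 prod=2 -> inv=[3 2 2 15]
Step 8: demand=2,sold=2 ship[2->3]=2 ship[1->2]=2 ship[0->1]=2 prod=2 -> inv=[3 2 2 15]

3 2 2 15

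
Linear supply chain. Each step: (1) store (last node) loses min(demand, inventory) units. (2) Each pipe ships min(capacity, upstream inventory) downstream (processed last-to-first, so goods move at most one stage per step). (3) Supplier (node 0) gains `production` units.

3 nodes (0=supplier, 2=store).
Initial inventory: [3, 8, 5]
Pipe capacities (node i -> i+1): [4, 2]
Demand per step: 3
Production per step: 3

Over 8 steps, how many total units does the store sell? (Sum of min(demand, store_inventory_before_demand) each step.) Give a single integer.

Answer: 19

Derivation:
Step 1: sold=3 (running total=3) -> [3 9 4]
Step 2: sold=3 (running total=6) -> [3 10 3]
Step 3: sold=3 (running total=9) -> [3 11 2]
Step 4: sold=2 (running total=11) -> [3 12 2]
Step 5: sold=2 (running total=13) -> [3 13 2]
Step 6: sold=2 (running total=15) -> [3 14 2]
Step 7: sold=2 (running total=17) -> [3 15 2]
Step 8: sold=2 (running total=19) -> [3 16 2]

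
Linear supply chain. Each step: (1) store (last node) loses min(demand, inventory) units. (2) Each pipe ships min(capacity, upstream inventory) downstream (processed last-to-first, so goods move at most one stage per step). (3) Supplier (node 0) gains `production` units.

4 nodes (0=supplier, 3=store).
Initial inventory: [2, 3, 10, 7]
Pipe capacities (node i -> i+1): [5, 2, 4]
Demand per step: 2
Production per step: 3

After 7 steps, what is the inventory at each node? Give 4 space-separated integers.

Step 1: demand=2,sold=2 ship[2->3]=4 ship[1->2]=2 ship[0->1]=2 prod=3 -> inv=[3 3 8 9]
Step 2: demand=2,sold=2 ship[2->3]=4 ship[1->2]=2 ship[0->1]=3 prod=3 -> inv=[3 4 6 11]
Step 3: demand=2,sold=2 ship[2->3]=4 ship[1->2]=2 ship[0->1]=3 prod=3 -> inv=[3 5 4 13]
Step 4: demand=2,sold=2 ship[2->3]=4 ship[1->2]=2 ship[0->1]=3 prod=3 -> inv=[3 6 2 15]
Step 5: demand=2,sold=2 ship[2->3]=2 ship[1->2]=2 ship[0->1]=3 prod=3 -> inv=[3 7 2 15]
Step 6: demand=2,sold=2 ship[2->3]=2 ship[1->2]=2 ship[0->1]=3 prod=3 -> inv=[3 8 2 15]
Step 7: demand=2,sold=2 ship[2->3]=2 ship[1->2]=2 ship[0->1]=3 prod=3 -> inv=[3 9 2 15]

3 9 2 15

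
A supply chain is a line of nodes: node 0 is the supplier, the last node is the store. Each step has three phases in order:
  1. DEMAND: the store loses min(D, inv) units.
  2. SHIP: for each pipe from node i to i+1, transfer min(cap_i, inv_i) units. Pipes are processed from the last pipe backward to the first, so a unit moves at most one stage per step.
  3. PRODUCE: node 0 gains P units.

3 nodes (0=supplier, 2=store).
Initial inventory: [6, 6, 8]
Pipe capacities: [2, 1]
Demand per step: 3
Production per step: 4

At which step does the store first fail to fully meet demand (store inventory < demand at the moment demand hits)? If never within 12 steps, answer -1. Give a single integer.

Step 1: demand=3,sold=3 ship[1->2]=1 ship[0->1]=2 prod=4 -> [8 7 6]
Step 2: demand=3,sold=3 ship[1->2]=1 ship[0->1]=2 prod=4 -> [10 8 4]
Step 3: demand=3,sold=3 ship[1->2]=1 ship[0->1]=2 prod=4 -> [12 9 2]
Step 4: demand=3,sold=2 ship[1->2]=1 ship[0->1]=2 prod=4 -> [14 10 1]
Step 5: demand=3,sold=1 ship[1->2]=1 ship[0->1]=2 prod=4 -> [16 11 1]
Step 6: demand=3,sold=1 ship[1->2]=1 ship[0->1]=2 prod=4 -> [18 12 1]
Step 7: demand=3,sold=1 ship[1->2]=1 ship[0->1]=2 prod=4 -> [20 13 1]
Step 8: demand=3,sold=1 ship[1->2]=1 ship[0->1]=2 prod=4 -> [22 14 1]
Step 9: demand=3,sold=1 ship[1->2]=1 ship[0->1]=2 prod=4 -> [24 15 1]
Step 10: demand=3,sold=1 ship[1->2]=1 ship[0->1]=2 prod=4 -> [26 16 1]
Step 11: demand=3,sold=1 ship[1->2]=1 ship[0->1]=2 prod=4 -> [28 17 1]
Step 12: demand=3,sold=1 ship[1->2]=1 ship[0->1]=2 prod=4 -> [30 18 1]
First stockout at step 4

4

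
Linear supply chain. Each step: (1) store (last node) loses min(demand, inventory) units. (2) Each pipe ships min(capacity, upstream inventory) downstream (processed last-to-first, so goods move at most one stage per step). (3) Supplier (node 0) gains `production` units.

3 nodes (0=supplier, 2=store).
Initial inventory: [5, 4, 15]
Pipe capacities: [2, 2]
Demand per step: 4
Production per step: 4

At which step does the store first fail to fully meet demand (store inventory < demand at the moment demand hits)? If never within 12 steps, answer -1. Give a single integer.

Step 1: demand=4,sold=4 ship[1->2]=2 ship[0->1]=2 prod=4 -> [7 4 13]
Step 2: demand=4,sold=4 ship[1->2]=2 ship[0->1]=2 prod=4 -> [9 4 11]
Step 3: demand=4,sold=4 ship[1->2]=2 ship[0->1]=2 prod=4 -> [11 4 9]
Step 4: demand=4,sold=4 ship[1->2]=2 ship[0->1]=2 prod=4 -> [13 4 7]
Step 5: demand=4,sold=4 ship[1->2]=2 ship[0->1]=2 prod=4 -> [15 4 5]
Step 6: demand=4,sold=4 ship[1->2]=2 ship[0->1]=2 prod=4 -> [17 4 3]
Step 7: demand=4,sold=3 ship[1->2]=2 ship[0->1]=2 prod=4 -> [19 4 2]
Step 8: demand=4,sold=2 ship[1->2]=2 ship[0->1]=2 prod=4 -> [21 4 2]
Step 9: demand=4,sold=2 ship[1->2]=2 ship[0->1]=2 prod=4 -> [23 4 2]
Step 10: demand=4,sold=2 ship[1->2]=2 ship[0->1]=2 prod=4 -> [25 4 2]
Step 11: demand=4,sold=2 ship[1->2]=2 ship[0->1]=2 prod=4 -> [27 4 2]
Step 12: demand=4,sold=2 ship[1->2]=2 ship[0->1]=2 prod=4 -> [29 4 2]
First stockout at step 7

7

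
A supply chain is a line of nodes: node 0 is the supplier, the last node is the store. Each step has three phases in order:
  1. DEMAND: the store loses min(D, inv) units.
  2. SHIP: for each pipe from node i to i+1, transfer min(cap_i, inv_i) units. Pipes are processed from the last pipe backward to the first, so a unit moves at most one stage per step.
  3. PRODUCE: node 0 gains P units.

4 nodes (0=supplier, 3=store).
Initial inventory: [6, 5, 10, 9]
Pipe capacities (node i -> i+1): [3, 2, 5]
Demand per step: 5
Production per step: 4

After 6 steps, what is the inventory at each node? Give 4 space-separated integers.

Step 1: demand=5,sold=5 ship[2->3]=5 ship[1->2]=2 ship[0->1]=3 prod=4 -> inv=[7 6 7 9]
Step 2: demand=5,sold=5 ship[2->3]=5 ship[1->2]=2 ship[0->1]=3 prod=4 -> inv=[8 7 4 9]
Step 3: demand=5,sold=5 ship[2->3]=4 ship[1->2]=2 ship[0->1]=3 prod=4 -> inv=[9 8 2 8]
Step 4: demand=5,sold=5 ship[2->3]=2 ship[1->2]=2 ship[0->1]=3 prod=4 -> inv=[10 9 2 5]
Step 5: demand=5,sold=5 ship[2->3]=2 ship[1->2]=2 ship[0->1]=3 prod=4 -> inv=[11 10 2 2]
Step 6: demand=5,sold=2 ship[2->3]=2 ship[1->2]=2 ship[0->1]=3 prod=4 -> inv=[12 11 2 2]

12 11 2 2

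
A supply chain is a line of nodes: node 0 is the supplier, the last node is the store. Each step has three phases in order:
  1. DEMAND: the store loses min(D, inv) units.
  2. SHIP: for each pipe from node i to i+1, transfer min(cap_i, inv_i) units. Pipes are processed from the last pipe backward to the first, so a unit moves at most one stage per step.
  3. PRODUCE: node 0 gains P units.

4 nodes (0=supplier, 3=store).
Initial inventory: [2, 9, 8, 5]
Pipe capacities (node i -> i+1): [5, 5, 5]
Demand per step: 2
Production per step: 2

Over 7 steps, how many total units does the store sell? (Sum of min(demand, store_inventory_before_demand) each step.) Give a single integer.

Answer: 14

Derivation:
Step 1: sold=2 (running total=2) -> [2 6 8 8]
Step 2: sold=2 (running total=4) -> [2 3 8 11]
Step 3: sold=2 (running total=6) -> [2 2 6 14]
Step 4: sold=2 (running total=8) -> [2 2 3 17]
Step 5: sold=2 (running total=10) -> [2 2 2 18]
Step 6: sold=2 (running total=12) -> [2 2 2 18]
Step 7: sold=2 (running total=14) -> [2 2 2 18]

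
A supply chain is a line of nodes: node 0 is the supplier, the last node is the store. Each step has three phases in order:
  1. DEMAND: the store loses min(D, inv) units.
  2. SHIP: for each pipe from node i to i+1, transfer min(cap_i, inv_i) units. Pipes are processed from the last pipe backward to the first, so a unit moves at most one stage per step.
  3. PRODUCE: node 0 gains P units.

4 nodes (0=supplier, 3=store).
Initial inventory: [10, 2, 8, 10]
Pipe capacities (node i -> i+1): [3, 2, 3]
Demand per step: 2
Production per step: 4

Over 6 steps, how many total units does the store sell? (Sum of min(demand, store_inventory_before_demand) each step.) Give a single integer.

Step 1: sold=2 (running total=2) -> [11 3 7 11]
Step 2: sold=2 (running total=4) -> [12 4 6 12]
Step 3: sold=2 (running total=6) -> [13 5 5 13]
Step 4: sold=2 (running total=8) -> [14 6 4 14]
Step 5: sold=2 (running total=10) -> [15 7 3 15]
Step 6: sold=2 (running total=12) -> [16 8 2 16]

Answer: 12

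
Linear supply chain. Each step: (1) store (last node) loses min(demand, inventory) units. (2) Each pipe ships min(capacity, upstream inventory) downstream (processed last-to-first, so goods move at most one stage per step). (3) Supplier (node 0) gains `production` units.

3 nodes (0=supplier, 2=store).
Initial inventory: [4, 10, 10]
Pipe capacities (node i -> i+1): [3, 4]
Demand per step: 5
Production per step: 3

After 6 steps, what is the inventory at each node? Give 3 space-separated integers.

Step 1: demand=5,sold=5 ship[1->2]=4 ship[0->1]=3 prod=3 -> inv=[4 9 9]
Step 2: demand=5,sold=5 ship[1->2]=4 ship[0->1]=3 prod=3 -> inv=[4 8 8]
Step 3: demand=5,sold=5 ship[1->2]=4 ship[0->1]=3 prod=3 -> inv=[4 7 7]
Step 4: demand=5,sold=5 ship[1->2]=4 ship[0->1]=3 prod=3 -> inv=[4 6 6]
Step 5: demand=5,sold=5 ship[1->2]=4 ship[0->1]=3 prod=3 -> inv=[4 5 5]
Step 6: demand=5,sold=5 ship[1->2]=4 ship[0->1]=3 prod=3 -> inv=[4 4 4]

4 4 4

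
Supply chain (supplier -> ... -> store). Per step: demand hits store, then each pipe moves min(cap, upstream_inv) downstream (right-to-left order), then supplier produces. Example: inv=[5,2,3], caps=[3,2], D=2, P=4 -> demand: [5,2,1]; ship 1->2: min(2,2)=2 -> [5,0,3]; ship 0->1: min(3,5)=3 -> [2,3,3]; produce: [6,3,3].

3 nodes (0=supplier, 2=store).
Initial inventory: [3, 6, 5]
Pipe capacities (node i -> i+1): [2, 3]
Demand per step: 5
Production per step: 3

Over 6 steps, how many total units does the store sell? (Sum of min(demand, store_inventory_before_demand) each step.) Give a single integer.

Step 1: sold=5 (running total=5) -> [4 5 3]
Step 2: sold=3 (running total=8) -> [5 4 3]
Step 3: sold=3 (running total=11) -> [6 3 3]
Step 4: sold=3 (running total=14) -> [7 2 3]
Step 5: sold=3 (running total=17) -> [8 2 2]
Step 6: sold=2 (running total=19) -> [9 2 2]

Answer: 19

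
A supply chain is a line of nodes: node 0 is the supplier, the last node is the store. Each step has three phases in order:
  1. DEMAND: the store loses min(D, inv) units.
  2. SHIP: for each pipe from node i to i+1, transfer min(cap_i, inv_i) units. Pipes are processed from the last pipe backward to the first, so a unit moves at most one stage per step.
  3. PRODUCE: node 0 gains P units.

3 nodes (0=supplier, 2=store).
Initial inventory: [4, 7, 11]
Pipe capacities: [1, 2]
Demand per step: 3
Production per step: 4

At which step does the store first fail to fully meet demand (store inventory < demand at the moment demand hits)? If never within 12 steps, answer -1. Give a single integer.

Step 1: demand=3,sold=3 ship[1->2]=2 ship[0->1]=1 prod=4 -> [7 6 10]
Step 2: demand=3,sold=3 ship[1->2]=2 ship[0->1]=1 prod=4 -> [10 5 9]
Step 3: demand=3,sold=3 ship[1->2]=2 ship[0->1]=1 prod=4 -> [13 4 8]
Step 4: demand=3,sold=3 ship[1->2]=2 ship[0->1]=1 prod=4 -> [16 3 7]
Step 5: demand=3,sold=3 ship[1->2]=2 ship[0->1]=1 prod=4 -> [19 2 6]
Step 6: demand=3,sold=3 ship[1->2]=2 ship[0->1]=1 prod=4 -> [22 1 5]
Step 7: demand=3,sold=3 ship[1->2]=1 ship[0->1]=1 prod=4 -> [25 1 3]
Step 8: demand=3,sold=3 ship[1->2]=1 ship[0->1]=1 prod=4 -> [28 1 1]
Step 9: demand=3,sold=1 ship[1->2]=1 ship[0->1]=1 prod=4 -> [31 1 1]
Step 10: demand=3,sold=1 ship[1->2]=1 ship[0->1]=1 prod=4 -> [34 1 1]
Step 11: demand=3,sold=1 ship[1->2]=1 ship[0->1]=1 prod=4 -> [37 1 1]
Step 12: demand=3,sold=1 ship[1->2]=1 ship[0->1]=1 prod=4 -> [40 1 1]
First stockout at step 9

9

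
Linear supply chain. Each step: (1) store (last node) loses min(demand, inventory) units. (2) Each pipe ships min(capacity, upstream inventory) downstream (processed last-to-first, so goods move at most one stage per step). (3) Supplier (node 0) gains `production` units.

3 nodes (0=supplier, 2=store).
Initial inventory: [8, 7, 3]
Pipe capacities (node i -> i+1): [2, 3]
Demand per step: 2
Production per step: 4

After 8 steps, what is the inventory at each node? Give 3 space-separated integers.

Step 1: demand=2,sold=2 ship[1->2]=3 ship[0->1]=2 prod=4 -> inv=[10 6 4]
Step 2: demand=2,sold=2 ship[1->2]=3 ship[0->1]=2 prod=4 -> inv=[12 5 5]
Step 3: demand=2,sold=2 ship[1->2]=3 ship[0->1]=2 prod=4 -> inv=[14 4 6]
Step 4: demand=2,sold=2 ship[1->2]=3 ship[0->1]=2 prod=4 -> inv=[16 3 7]
Step 5: demand=2,sold=2 ship[1->2]=3 ship[0->1]=2 prod=4 -> inv=[18 2 8]
Step 6: demand=2,sold=2 ship[1->2]=2 ship[0->1]=2 prod=4 -> inv=[20 2 8]
Step 7: demand=2,sold=2 ship[1->2]=2 ship[0->1]=2 prod=4 -> inv=[22 2 8]
Step 8: demand=2,sold=2 ship[1->2]=2 ship[0->1]=2 prod=4 -> inv=[24 2 8]

24 2 8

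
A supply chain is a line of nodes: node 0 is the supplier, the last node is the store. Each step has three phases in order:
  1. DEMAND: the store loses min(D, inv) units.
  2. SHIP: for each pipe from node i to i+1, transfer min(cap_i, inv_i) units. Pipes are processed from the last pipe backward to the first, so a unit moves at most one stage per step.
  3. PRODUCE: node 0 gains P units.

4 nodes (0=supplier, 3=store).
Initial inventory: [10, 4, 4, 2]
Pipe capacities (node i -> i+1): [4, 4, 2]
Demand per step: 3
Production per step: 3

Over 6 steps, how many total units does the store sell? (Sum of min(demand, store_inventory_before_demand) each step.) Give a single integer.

Answer: 12

Derivation:
Step 1: sold=2 (running total=2) -> [9 4 6 2]
Step 2: sold=2 (running total=4) -> [8 4 8 2]
Step 3: sold=2 (running total=6) -> [7 4 10 2]
Step 4: sold=2 (running total=8) -> [6 4 12 2]
Step 5: sold=2 (running total=10) -> [5 4 14 2]
Step 6: sold=2 (running total=12) -> [4 4 16 2]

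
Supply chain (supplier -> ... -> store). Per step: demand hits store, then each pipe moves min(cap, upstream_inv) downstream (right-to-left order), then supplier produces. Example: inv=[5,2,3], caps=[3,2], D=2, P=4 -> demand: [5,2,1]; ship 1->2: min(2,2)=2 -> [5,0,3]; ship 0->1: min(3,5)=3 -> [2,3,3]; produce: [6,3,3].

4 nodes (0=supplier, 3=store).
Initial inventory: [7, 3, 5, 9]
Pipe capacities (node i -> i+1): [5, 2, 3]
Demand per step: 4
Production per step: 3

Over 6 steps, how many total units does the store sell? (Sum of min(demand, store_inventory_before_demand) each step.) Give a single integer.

Step 1: sold=4 (running total=4) -> [5 6 4 8]
Step 2: sold=4 (running total=8) -> [3 9 3 7]
Step 3: sold=4 (running total=12) -> [3 10 2 6]
Step 4: sold=4 (running total=16) -> [3 11 2 4]
Step 5: sold=4 (running total=20) -> [3 12 2 2]
Step 6: sold=2 (running total=22) -> [3 13 2 2]

Answer: 22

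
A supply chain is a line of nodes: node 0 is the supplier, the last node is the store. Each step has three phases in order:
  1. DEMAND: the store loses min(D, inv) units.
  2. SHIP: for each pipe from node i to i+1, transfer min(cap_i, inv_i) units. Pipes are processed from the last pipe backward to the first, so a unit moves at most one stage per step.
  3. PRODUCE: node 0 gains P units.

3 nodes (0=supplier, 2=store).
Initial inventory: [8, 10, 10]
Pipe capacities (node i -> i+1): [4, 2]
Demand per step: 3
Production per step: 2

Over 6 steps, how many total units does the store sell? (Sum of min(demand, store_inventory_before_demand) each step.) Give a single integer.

Step 1: sold=3 (running total=3) -> [6 12 9]
Step 2: sold=3 (running total=6) -> [4 14 8]
Step 3: sold=3 (running total=9) -> [2 16 7]
Step 4: sold=3 (running total=12) -> [2 16 6]
Step 5: sold=3 (running total=15) -> [2 16 5]
Step 6: sold=3 (running total=18) -> [2 16 4]

Answer: 18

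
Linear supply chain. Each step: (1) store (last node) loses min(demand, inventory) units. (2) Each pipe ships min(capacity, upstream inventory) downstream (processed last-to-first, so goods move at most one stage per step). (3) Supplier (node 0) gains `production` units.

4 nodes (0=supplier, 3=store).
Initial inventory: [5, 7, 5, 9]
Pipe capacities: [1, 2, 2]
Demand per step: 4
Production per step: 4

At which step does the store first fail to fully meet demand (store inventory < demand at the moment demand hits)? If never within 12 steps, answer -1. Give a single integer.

Step 1: demand=4,sold=4 ship[2->3]=2 ship[1->2]=2 ship[0->1]=1 prod=4 -> [8 6 5 7]
Step 2: demand=4,sold=4 ship[2->3]=2 ship[1->2]=2 ship[0->1]=1 prod=4 -> [11 5 5 5]
Step 3: demand=4,sold=4 ship[2->3]=2 ship[1->2]=2 ship[0->1]=1 prod=4 -> [14 4 5 3]
Step 4: demand=4,sold=3 ship[2->3]=2 ship[1->2]=2 ship[0->1]=1 prod=4 -> [17 3 5 2]
Step 5: demand=4,sold=2 ship[2->3]=2 ship[1->2]=2 ship[0->1]=1 prod=4 -> [20 2 5 2]
Step 6: demand=4,sold=2 ship[2->3]=2 ship[1->2]=2 ship[0->1]=1 prod=4 -> [23 1 5 2]
Step 7: demand=4,sold=2 ship[2->3]=2 ship[1->2]=1 ship[0->1]=1 prod=4 -> [26 1 4 2]
Step 8: demand=4,sold=2 ship[2->3]=2 ship[1->2]=1 ship[0->1]=1 prod=4 -> [29 1 3 2]
Step 9: demand=4,sold=2 ship[2->3]=2 ship[1->2]=1 ship[0->1]=1 prod=4 -> [32 1 2 2]
Step 10: demand=4,sold=2 ship[2->3]=2 ship[1->2]=1 ship[0->1]=1 prod=4 -> [35 1 1 2]
Step 11: demand=4,sold=2 ship[2->3]=1 ship[1->2]=1 ship[0->1]=1 prod=4 -> [38 1 1 1]
Step 12: demand=4,sold=1 ship[2->3]=1 ship[1->2]=1 ship[0->1]=1 prod=4 -> [41 1 1 1]
First stockout at step 4

4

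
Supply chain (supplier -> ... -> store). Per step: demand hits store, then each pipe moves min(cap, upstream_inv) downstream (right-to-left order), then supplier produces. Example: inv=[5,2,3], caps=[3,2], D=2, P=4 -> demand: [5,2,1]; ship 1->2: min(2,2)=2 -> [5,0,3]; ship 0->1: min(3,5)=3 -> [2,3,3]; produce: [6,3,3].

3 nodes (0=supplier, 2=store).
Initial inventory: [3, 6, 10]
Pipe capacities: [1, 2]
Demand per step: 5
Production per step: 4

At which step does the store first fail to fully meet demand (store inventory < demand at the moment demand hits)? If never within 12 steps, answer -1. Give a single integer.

Step 1: demand=5,sold=5 ship[1->2]=2 ship[0->1]=1 prod=4 -> [6 5 7]
Step 2: demand=5,sold=5 ship[1->2]=2 ship[0->1]=1 prod=4 -> [9 4 4]
Step 3: demand=5,sold=4 ship[1->2]=2 ship[0->1]=1 prod=4 -> [12 3 2]
Step 4: demand=5,sold=2 ship[1->2]=2 ship[0->1]=1 prod=4 -> [15 2 2]
Step 5: demand=5,sold=2 ship[1->2]=2 ship[0->1]=1 prod=4 -> [18 1 2]
Step 6: demand=5,sold=2 ship[1->2]=1 ship[0->1]=1 prod=4 -> [21 1 1]
Step 7: demand=5,sold=1 ship[1->2]=1 ship[0->1]=1 prod=4 -> [24 1 1]
Step 8: demand=5,sold=1 ship[1->2]=1 ship[0->1]=1 prod=4 -> [27 1 1]
Step 9: demand=5,sold=1 ship[1->2]=1 ship[0->1]=1 prod=4 -> [30 1 1]
Step 10: demand=5,sold=1 ship[1->2]=1 ship[0->1]=1 prod=4 -> [33 1 1]
Step 11: demand=5,sold=1 ship[1->2]=1 ship[0->1]=1 prod=4 -> [36 1 1]
Step 12: demand=5,sold=1 ship[1->2]=1 ship[0->1]=1 prod=4 -> [39 1 1]
First stockout at step 3

3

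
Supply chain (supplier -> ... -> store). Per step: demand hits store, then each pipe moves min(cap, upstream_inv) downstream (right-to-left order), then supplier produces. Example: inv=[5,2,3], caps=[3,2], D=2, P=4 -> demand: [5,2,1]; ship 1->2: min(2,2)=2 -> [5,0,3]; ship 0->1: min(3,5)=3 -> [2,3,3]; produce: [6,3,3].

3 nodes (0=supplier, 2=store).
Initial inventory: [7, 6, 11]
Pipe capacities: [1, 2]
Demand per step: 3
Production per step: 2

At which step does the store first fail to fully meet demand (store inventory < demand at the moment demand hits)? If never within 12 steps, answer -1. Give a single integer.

Step 1: demand=3,sold=3 ship[1->2]=2 ship[0->1]=1 prod=2 -> [8 5 10]
Step 2: demand=3,sold=3 ship[1->2]=2 ship[0->1]=1 prod=2 -> [9 4 9]
Step 3: demand=3,sold=3 ship[1->2]=2 ship[0->1]=1 prod=2 -> [10 3 8]
Step 4: demand=3,sold=3 ship[1->2]=2 ship[0->1]=1 prod=2 -> [11 2 7]
Step 5: demand=3,sold=3 ship[1->2]=2 ship[0->1]=1 prod=2 -> [12 1 6]
Step 6: demand=3,sold=3 ship[1->2]=1 ship[0->1]=1 prod=2 -> [13 1 4]
Step 7: demand=3,sold=3 ship[1->2]=1 ship[0->1]=1 prod=2 -> [14 1 2]
Step 8: demand=3,sold=2 ship[1->2]=1 ship[0->1]=1 prod=2 -> [15 1 1]
Step 9: demand=3,sold=1 ship[1->2]=1 ship[0->1]=1 prod=2 -> [16 1 1]
Step 10: demand=3,sold=1 ship[1->2]=1 ship[0->1]=1 prod=2 -> [17 1 1]
Step 11: demand=3,sold=1 ship[1->2]=1 ship[0->1]=1 prod=2 -> [18 1 1]
Step 12: demand=3,sold=1 ship[1->2]=1 ship[0->1]=1 prod=2 -> [19 1 1]
First stockout at step 8

8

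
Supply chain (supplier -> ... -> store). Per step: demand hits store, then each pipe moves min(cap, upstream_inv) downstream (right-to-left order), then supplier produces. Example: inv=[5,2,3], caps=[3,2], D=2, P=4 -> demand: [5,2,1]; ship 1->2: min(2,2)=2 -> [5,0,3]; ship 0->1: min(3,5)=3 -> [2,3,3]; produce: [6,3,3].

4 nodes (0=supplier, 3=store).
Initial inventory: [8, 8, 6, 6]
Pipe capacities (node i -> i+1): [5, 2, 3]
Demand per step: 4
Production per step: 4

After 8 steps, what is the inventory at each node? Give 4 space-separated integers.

Step 1: demand=4,sold=4 ship[2->3]=3 ship[1->2]=2 ship[0->1]=5 prod=4 -> inv=[7 11 5 5]
Step 2: demand=4,sold=4 ship[2->3]=3 ship[1->2]=2 ship[0->1]=5 prod=4 -> inv=[6 14 4 4]
Step 3: demand=4,sold=4 ship[2->3]=3 ship[1->2]=2 ship[0->1]=5 prod=4 -> inv=[5 17 3 3]
Step 4: demand=4,sold=3 ship[2->3]=3 ship[1->2]=2 ship[0->1]=5 prod=4 -> inv=[4 20 2 3]
Step 5: demand=4,sold=3 ship[2->3]=2 ship[1->2]=2 ship[0->1]=4 prod=4 -> inv=[4 22 2 2]
Step 6: demand=4,sold=2 ship[2->3]=2 ship[1->2]=2 ship[0->1]=4 prod=4 -> inv=[4 24 2 2]
Step 7: demand=4,sold=2 ship[2->3]=2 ship[1->2]=2 ship[0->1]=4 prod=4 -> inv=[4 26 2 2]
Step 8: demand=4,sold=2 ship[2->3]=2 ship[1->2]=2 ship[0->1]=4 prod=4 -> inv=[4 28 2 2]

4 28 2 2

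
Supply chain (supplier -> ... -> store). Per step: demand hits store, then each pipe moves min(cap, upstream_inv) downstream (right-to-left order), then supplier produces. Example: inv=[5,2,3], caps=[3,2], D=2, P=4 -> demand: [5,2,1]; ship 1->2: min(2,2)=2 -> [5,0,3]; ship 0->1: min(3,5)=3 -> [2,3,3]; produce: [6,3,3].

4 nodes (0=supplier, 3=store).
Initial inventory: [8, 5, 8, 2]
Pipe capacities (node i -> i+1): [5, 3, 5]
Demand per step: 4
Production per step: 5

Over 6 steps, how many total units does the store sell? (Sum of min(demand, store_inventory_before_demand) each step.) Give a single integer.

Answer: 22

Derivation:
Step 1: sold=2 (running total=2) -> [8 7 6 5]
Step 2: sold=4 (running total=6) -> [8 9 4 6]
Step 3: sold=4 (running total=10) -> [8 11 3 6]
Step 4: sold=4 (running total=14) -> [8 13 3 5]
Step 5: sold=4 (running total=18) -> [8 15 3 4]
Step 6: sold=4 (running total=22) -> [8 17 3 3]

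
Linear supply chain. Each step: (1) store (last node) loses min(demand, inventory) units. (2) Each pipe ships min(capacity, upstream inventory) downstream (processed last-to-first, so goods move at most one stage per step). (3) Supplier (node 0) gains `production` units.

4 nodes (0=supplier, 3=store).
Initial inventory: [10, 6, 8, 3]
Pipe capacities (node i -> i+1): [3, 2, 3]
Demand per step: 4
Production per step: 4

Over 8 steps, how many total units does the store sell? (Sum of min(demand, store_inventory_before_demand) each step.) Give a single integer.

Answer: 23

Derivation:
Step 1: sold=3 (running total=3) -> [11 7 7 3]
Step 2: sold=3 (running total=6) -> [12 8 6 3]
Step 3: sold=3 (running total=9) -> [13 9 5 3]
Step 4: sold=3 (running total=12) -> [14 10 4 3]
Step 5: sold=3 (running total=15) -> [15 11 3 3]
Step 6: sold=3 (running total=18) -> [16 12 2 3]
Step 7: sold=3 (running total=21) -> [17 13 2 2]
Step 8: sold=2 (running total=23) -> [18 14 2 2]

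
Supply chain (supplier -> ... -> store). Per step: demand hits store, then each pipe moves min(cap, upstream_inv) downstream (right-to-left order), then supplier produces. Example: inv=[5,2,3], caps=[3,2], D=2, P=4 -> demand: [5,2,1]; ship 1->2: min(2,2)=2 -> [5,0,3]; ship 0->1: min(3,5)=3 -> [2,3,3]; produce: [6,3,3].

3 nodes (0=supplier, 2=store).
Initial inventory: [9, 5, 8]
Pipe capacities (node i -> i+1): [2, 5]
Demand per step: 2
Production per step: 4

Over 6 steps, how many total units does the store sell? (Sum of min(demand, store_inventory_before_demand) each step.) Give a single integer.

Answer: 12

Derivation:
Step 1: sold=2 (running total=2) -> [11 2 11]
Step 2: sold=2 (running total=4) -> [13 2 11]
Step 3: sold=2 (running total=6) -> [15 2 11]
Step 4: sold=2 (running total=8) -> [17 2 11]
Step 5: sold=2 (running total=10) -> [19 2 11]
Step 6: sold=2 (running total=12) -> [21 2 11]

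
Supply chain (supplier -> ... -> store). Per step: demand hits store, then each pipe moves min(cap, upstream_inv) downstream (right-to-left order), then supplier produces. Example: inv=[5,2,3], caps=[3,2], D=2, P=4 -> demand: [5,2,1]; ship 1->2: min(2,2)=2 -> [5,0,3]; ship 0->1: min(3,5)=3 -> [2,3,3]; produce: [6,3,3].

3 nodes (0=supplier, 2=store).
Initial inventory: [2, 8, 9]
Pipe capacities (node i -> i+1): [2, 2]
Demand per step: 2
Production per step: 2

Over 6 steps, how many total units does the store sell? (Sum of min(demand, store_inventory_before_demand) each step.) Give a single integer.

Answer: 12

Derivation:
Step 1: sold=2 (running total=2) -> [2 8 9]
Step 2: sold=2 (running total=4) -> [2 8 9]
Step 3: sold=2 (running total=6) -> [2 8 9]
Step 4: sold=2 (running total=8) -> [2 8 9]
Step 5: sold=2 (running total=10) -> [2 8 9]
Step 6: sold=2 (running total=12) -> [2 8 9]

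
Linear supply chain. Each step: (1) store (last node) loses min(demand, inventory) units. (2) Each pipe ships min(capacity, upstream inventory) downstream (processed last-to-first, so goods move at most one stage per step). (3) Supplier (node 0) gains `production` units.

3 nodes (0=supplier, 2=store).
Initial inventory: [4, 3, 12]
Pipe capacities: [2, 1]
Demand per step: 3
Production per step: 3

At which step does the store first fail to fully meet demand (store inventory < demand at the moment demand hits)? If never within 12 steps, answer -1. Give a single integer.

Step 1: demand=3,sold=3 ship[1->2]=1 ship[0->1]=2 prod=3 -> [5 4 10]
Step 2: demand=3,sold=3 ship[1->2]=1 ship[0->1]=2 prod=3 -> [6 5 8]
Step 3: demand=3,sold=3 ship[1->2]=1 ship[0->1]=2 prod=3 -> [7 6 6]
Step 4: demand=3,sold=3 ship[1->2]=1 ship[0->1]=2 prod=3 -> [8 7 4]
Step 5: demand=3,sold=3 ship[1->2]=1 ship[0->1]=2 prod=3 -> [9 8 2]
Step 6: demand=3,sold=2 ship[1->2]=1 ship[0->1]=2 prod=3 -> [10 9 1]
Step 7: demand=3,sold=1 ship[1->2]=1 ship[0->1]=2 prod=3 -> [11 10 1]
Step 8: demand=3,sold=1 ship[1->2]=1 ship[0->1]=2 prod=3 -> [12 11 1]
Step 9: demand=3,sold=1 ship[1->2]=1 ship[0->1]=2 prod=3 -> [13 12 1]
Step 10: demand=3,sold=1 ship[1->2]=1 ship[0->1]=2 prod=3 -> [14 13 1]
Step 11: demand=3,sold=1 ship[1->2]=1 ship[0->1]=2 prod=3 -> [15 14 1]
Step 12: demand=3,sold=1 ship[1->2]=1 ship[0->1]=2 prod=3 -> [16 15 1]
First stockout at step 6

6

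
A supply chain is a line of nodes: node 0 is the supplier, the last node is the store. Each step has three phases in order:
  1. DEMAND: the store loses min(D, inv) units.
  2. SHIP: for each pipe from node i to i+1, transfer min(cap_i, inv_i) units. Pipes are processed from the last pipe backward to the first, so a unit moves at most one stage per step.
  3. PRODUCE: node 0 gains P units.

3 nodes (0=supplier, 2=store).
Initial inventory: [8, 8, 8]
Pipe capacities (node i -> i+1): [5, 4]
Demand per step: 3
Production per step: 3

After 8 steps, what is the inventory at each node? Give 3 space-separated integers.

Step 1: demand=3,sold=3 ship[1->2]=4 ship[0->1]=5 prod=3 -> inv=[6 9 9]
Step 2: demand=3,sold=3 ship[1->2]=4 ship[0->1]=5 prod=3 -> inv=[4 10 10]
Step 3: demand=3,sold=3 ship[1->2]=4 ship[0->1]=4 prod=3 -> inv=[3 10 11]
Step 4: demand=3,sold=3 ship[1->2]=4 ship[0->1]=3 prod=3 -> inv=[3 9 12]
Step 5: demand=3,sold=3 ship[1->2]=4 ship[0->1]=3 prod=3 -> inv=[3 8 13]
Step 6: demand=3,sold=3 ship[1->2]=4 ship[0->1]=3 prod=3 -> inv=[3 7 14]
Step 7: demand=3,sold=3 ship[1->2]=4 ship[0->1]=3 prod=3 -> inv=[3 6 15]
Step 8: demand=3,sold=3 ship[1->2]=4 ship[0->1]=3 prod=3 -> inv=[3 5 16]

3 5 16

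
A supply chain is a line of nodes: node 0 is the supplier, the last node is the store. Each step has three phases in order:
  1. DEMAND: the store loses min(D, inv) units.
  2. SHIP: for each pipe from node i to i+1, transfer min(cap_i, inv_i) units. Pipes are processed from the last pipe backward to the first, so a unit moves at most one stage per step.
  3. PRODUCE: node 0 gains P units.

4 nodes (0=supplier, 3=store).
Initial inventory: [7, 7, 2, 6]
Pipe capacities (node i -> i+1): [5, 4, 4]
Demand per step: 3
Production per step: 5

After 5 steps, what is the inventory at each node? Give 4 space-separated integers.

Step 1: demand=3,sold=3 ship[2->3]=2 ship[1->2]=4 ship[0->1]=5 prod=5 -> inv=[7 8 4 5]
Step 2: demand=3,sold=3 ship[2->3]=4 ship[1->2]=4 ship[0->1]=5 prod=5 -> inv=[7 9 4 6]
Step 3: demand=3,sold=3 ship[2->3]=4 ship[1->2]=4 ship[0->1]=5 prod=5 -> inv=[7 10 4 7]
Step 4: demand=3,sold=3 ship[2->3]=4 ship[1->2]=4 ship[0->1]=5 prod=5 -> inv=[7 11 4 8]
Step 5: demand=3,sold=3 ship[2->3]=4 ship[1->2]=4 ship[0->1]=5 prod=5 -> inv=[7 12 4 9]

7 12 4 9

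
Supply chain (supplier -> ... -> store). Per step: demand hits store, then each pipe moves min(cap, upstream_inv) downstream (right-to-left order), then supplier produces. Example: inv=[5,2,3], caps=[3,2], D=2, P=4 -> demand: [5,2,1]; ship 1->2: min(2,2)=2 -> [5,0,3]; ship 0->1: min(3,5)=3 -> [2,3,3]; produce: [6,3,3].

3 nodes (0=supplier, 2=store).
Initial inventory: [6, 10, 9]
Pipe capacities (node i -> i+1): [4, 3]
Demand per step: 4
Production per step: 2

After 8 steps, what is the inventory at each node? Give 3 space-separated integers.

Step 1: demand=4,sold=4 ship[1->2]=3 ship[0->1]=4 prod=2 -> inv=[4 11 8]
Step 2: demand=4,sold=4 ship[1->2]=3 ship[0->1]=4 prod=2 -> inv=[2 12 7]
Step 3: demand=4,sold=4 ship[1->2]=3 ship[0->1]=2 prod=2 -> inv=[2 11 6]
Step 4: demand=4,sold=4 ship[1->2]=3 ship[0->1]=2 prod=2 -> inv=[2 10 5]
Step 5: demand=4,sold=4 ship[1->2]=3 ship[0->1]=2 prod=2 -> inv=[2 9 4]
Step 6: demand=4,sold=4 ship[1->2]=3 ship[0->1]=2 prod=2 -> inv=[2 8 3]
Step 7: demand=4,sold=3 ship[1->2]=3 ship[0->1]=2 prod=2 -> inv=[2 7 3]
Step 8: demand=4,sold=3 ship[1->2]=3 ship[0->1]=2 prod=2 -> inv=[2 6 3]

2 6 3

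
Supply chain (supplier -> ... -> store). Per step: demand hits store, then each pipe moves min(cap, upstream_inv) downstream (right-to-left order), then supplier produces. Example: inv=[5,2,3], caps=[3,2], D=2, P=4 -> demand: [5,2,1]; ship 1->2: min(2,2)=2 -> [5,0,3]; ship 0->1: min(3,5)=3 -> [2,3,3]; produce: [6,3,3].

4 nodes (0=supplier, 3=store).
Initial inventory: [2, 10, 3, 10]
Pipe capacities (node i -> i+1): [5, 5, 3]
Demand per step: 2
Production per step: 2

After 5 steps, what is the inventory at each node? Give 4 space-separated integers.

Step 1: demand=2,sold=2 ship[2->3]=3 ship[1->2]=5 ship[0->1]=2 prod=2 -> inv=[2 7 5 11]
Step 2: demand=2,sold=2 ship[2->3]=3 ship[1->2]=5 ship[0->1]=2 prod=2 -> inv=[2 4 7 12]
Step 3: demand=2,sold=2 ship[2->3]=3 ship[1->2]=4 ship[0->1]=2 prod=2 -> inv=[2 2 8 13]
Step 4: demand=2,sold=2 ship[2->3]=3 ship[1->2]=2 ship[0->1]=2 prod=2 -> inv=[2 2 7 14]
Step 5: demand=2,sold=2 ship[2->3]=3 ship[1->2]=2 ship[0->1]=2 prod=2 -> inv=[2 2 6 15]

2 2 6 15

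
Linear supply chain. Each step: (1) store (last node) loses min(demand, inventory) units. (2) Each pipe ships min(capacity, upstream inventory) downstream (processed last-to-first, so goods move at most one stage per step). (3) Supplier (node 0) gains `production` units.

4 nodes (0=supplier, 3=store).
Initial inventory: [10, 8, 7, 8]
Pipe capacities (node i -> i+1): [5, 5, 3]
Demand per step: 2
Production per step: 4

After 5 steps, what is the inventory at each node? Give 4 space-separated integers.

Step 1: demand=2,sold=2 ship[2->3]=3 ship[1->2]=5 ship[0->1]=5 prod=4 -> inv=[9 8 9 9]
Step 2: demand=2,sold=2 ship[2->3]=3 ship[1->2]=5 ship[0->1]=5 prod=4 -> inv=[8 8 11 10]
Step 3: demand=2,sold=2 ship[2->3]=3 ship[1->2]=5 ship[0->1]=5 prod=4 -> inv=[7 8 13 11]
Step 4: demand=2,sold=2 ship[2->3]=3 ship[1->2]=5 ship[0->1]=5 prod=4 -> inv=[6 8 15 12]
Step 5: demand=2,sold=2 ship[2->3]=3 ship[1->2]=5 ship[0->1]=5 prod=4 -> inv=[5 8 17 13]

5 8 17 13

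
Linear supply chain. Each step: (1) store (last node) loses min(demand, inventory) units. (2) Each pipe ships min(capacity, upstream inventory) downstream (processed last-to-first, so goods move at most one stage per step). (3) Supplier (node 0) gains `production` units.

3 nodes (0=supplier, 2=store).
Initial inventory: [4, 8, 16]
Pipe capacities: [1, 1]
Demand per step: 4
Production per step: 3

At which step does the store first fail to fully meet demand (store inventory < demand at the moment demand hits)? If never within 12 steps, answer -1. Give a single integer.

Step 1: demand=4,sold=4 ship[1->2]=1 ship[0->1]=1 prod=3 -> [6 8 13]
Step 2: demand=4,sold=4 ship[1->2]=1 ship[0->1]=1 prod=3 -> [8 8 10]
Step 3: demand=4,sold=4 ship[1->2]=1 ship[0->1]=1 prod=3 -> [10 8 7]
Step 4: demand=4,sold=4 ship[1->2]=1 ship[0->1]=1 prod=3 -> [12 8 4]
Step 5: demand=4,sold=4 ship[1->2]=1 ship[0->1]=1 prod=3 -> [14 8 1]
Step 6: demand=4,sold=1 ship[1->2]=1 ship[0->1]=1 prod=3 -> [16 8 1]
Step 7: demand=4,sold=1 ship[1->2]=1 ship[0->1]=1 prod=3 -> [18 8 1]
Step 8: demand=4,sold=1 ship[1->2]=1 ship[0->1]=1 prod=3 -> [20 8 1]
Step 9: demand=4,sold=1 ship[1->2]=1 ship[0->1]=1 prod=3 -> [22 8 1]
Step 10: demand=4,sold=1 ship[1->2]=1 ship[0->1]=1 prod=3 -> [24 8 1]
Step 11: demand=4,sold=1 ship[1->2]=1 ship[0->1]=1 prod=3 -> [26 8 1]
Step 12: demand=4,sold=1 ship[1->2]=1 ship[0->1]=1 prod=3 -> [28 8 1]
First stockout at step 6

6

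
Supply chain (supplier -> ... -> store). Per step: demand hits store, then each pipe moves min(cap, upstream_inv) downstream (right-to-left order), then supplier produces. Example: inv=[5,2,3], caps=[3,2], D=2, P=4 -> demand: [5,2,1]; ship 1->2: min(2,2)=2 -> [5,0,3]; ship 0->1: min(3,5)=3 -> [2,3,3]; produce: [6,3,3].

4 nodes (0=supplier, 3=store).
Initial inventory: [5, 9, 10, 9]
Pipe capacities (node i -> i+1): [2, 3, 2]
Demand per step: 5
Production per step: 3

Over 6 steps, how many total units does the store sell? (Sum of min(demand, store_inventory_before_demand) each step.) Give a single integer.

Step 1: sold=5 (running total=5) -> [6 8 11 6]
Step 2: sold=5 (running total=10) -> [7 7 12 3]
Step 3: sold=3 (running total=13) -> [8 6 13 2]
Step 4: sold=2 (running total=15) -> [9 5 14 2]
Step 5: sold=2 (running total=17) -> [10 4 15 2]
Step 6: sold=2 (running total=19) -> [11 3 16 2]

Answer: 19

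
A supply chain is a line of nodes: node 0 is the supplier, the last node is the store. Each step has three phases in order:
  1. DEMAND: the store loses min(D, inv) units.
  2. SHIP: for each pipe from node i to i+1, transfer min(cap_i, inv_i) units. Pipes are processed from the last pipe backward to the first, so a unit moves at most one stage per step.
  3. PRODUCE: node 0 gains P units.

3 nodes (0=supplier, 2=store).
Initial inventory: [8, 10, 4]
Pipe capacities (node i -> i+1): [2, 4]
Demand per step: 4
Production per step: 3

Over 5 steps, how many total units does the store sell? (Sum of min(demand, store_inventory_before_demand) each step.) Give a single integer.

Step 1: sold=4 (running total=4) -> [9 8 4]
Step 2: sold=4 (running total=8) -> [10 6 4]
Step 3: sold=4 (running total=12) -> [11 4 4]
Step 4: sold=4 (running total=16) -> [12 2 4]
Step 5: sold=4 (running total=20) -> [13 2 2]

Answer: 20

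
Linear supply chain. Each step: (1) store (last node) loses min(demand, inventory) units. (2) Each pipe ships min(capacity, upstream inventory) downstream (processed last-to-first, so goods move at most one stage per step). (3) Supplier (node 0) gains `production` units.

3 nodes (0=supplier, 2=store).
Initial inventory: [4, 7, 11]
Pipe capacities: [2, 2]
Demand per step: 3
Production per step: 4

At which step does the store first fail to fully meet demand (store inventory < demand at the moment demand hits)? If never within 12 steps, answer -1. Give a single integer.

Step 1: demand=3,sold=3 ship[1->2]=2 ship[0->1]=2 prod=4 -> [6 7 10]
Step 2: demand=3,sold=3 ship[1->2]=2 ship[0->1]=2 prod=4 -> [8 7 9]
Step 3: demand=3,sold=3 ship[1->2]=2 ship[0->1]=2 prod=4 -> [10 7 8]
Step 4: demand=3,sold=3 ship[1->2]=2 ship[0->1]=2 prod=4 -> [12 7 7]
Step 5: demand=3,sold=3 ship[1->2]=2 ship[0->1]=2 prod=4 -> [14 7 6]
Step 6: demand=3,sold=3 ship[1->2]=2 ship[0->1]=2 prod=4 -> [16 7 5]
Step 7: demand=3,sold=3 ship[1->2]=2 ship[0->1]=2 prod=4 -> [18 7 4]
Step 8: demand=3,sold=3 ship[1->2]=2 ship[0->1]=2 prod=4 -> [20 7 3]
Step 9: demand=3,sold=3 ship[1->2]=2 ship[0->1]=2 prod=4 -> [22 7 2]
Step 10: demand=3,sold=2 ship[1->2]=2 ship[0->1]=2 prod=4 -> [24 7 2]
Step 11: demand=3,sold=2 ship[1->2]=2 ship[0->1]=2 prod=4 -> [26 7 2]
Step 12: demand=3,sold=2 ship[1->2]=2 ship[0->1]=2 prod=4 -> [28 7 2]
First stockout at step 10

10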